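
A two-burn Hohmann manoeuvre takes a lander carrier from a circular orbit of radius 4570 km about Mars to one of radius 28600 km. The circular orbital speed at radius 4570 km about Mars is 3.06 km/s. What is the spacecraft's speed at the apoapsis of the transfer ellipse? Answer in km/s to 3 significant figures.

From the circular-orbit relation v² = μ/r at r = 4570 km: μ = v²r = (3.06)² × 4570 = 42791.7 km³/s².
Semi-major axis of the transfer orbit: a_t = (4570 + 28600)/2 = 16585 km.
At apoapsis, r = 28600 km.
Applying v² = μ(2/r − 1/a_t): v = 0.6421 km/s.

v = 0.642 km/s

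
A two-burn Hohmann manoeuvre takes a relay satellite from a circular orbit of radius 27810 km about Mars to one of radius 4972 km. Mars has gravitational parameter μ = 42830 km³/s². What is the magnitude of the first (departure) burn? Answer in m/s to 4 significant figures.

The Hohmann ellipse has a_t = (r₁ + r₂)/2 = 16391 km.
Circular speed at r = 27810 km: v_c = √(μ/r) = 1.241 km/s.
Transfer-orbit speed at the same r (vis-viva, a = a_t): v_t = √[μ(2/r − 1/a_t)] = 0.6835 km/s.
Δv₁ = |v_t − v_c| = |0.6835 − 1.241| = 0.5575 km/s.

Δv₁ = 557.5 m/s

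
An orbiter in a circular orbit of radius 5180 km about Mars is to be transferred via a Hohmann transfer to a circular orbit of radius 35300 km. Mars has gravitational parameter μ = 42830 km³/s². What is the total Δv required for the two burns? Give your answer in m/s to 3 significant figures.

The Hohmann ellipse has a_t = (r₁ + r₂)/2 = 20240 km.
At r₁ the circular-orbit speed is v₁ = √(μ/r₁) = 2.875 km/s.
Transfer-orbit speed at r₁ (vis-viva): v_p = √[μ(2/r₁ − 1/a_t)] = 3.797 km/s.
First burn Δv₁ = |v_p − v₁| = 0.9220 km/s.
Circular speed at r₂: v₂ = √(μ/r₂) = 1.10151 km/s.
Transfer-orbit speed at r₂: v_a = √[μ(2/r₂ − 1/a_t)] = 0.557245 km/s.
Second burn Δv₂ = |v₂ − v_a| = 0.5443 km/s.
Δv = Δv₁ + Δv₂ = 0.9220 + 0.5443 = 1.466 km/s.

Δv = 1470 m/s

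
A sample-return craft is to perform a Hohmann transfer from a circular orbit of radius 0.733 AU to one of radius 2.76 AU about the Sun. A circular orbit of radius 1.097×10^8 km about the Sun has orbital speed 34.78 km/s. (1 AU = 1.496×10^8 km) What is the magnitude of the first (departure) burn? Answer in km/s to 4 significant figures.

Δv₁ = 8.944 km/s

From the circular-orbit relation v² = μ/r at r = 1.097×10^8 km: μ = v²r = (34.78)² × 1.097×10^8 = 1.32698×10^11 km³/s².
In km: r₁ = 0.733 × 1.496×10^8 = 1.096568×10^8 km; r₂ = 2.76 × 1.496×10^8 = 4.12896×10^8 km.
Semi-major axis of the transfer orbit: a_t = (1.096568×10^8 + 4.12896×10^8)/2 = 2.612764×10^8 km.
On the circular orbit at r = 1.096568×10^8 km, v_c = √(μ/r) = 34.787 km/s.
Vis-viva on the transfer ellipse at r = 1.096568×10^8 km gives v_t = √[μ(2/r − 1/a_t)] = 43.731 km/s.
Δv₁ = |v_t − v_c| = |43.731 − 34.787| = 8.944 km/s.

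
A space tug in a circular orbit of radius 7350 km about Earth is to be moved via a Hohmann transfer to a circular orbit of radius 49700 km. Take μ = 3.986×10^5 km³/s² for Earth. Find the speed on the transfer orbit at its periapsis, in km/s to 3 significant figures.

The Hohmann ellipse has a_t = (r₁ + r₂)/2 = 28525 km.
The periapsis of the transfer ellipse is at r = 7350 km.
Applying v² = μ(2/r − 1/a_t): v = 9.721 km/s.

v = 9.72 km/s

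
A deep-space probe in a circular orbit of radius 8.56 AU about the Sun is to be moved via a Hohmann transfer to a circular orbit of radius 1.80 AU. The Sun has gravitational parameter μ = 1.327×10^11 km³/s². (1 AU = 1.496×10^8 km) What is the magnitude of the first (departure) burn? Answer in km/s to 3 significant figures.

Δv₁ = 4.18 km/s

In km: r₁ = 8.56 × 1.496×10^8 = 1.280576×10^9 km; r₂ = 1.80 × 1.496×10^8 = 2.6928×10^8 km.
Transfer-ellipse semi-major axis a_t = (r₁ + r₂)/2 = (1.280576×10^9 + 2.6928×10^8)/2 = 7.74928×10^8 km.
Circular speed at r = 1.280576×10^9 km: v_c = √(μ/r) = 10.18 km/s.
Transfer-orbit speed at the same r (vis-viva, a = a_t): v_t = √[μ(2/r − 1/a_t)] = 6.001 km/s.
Δv₁ = |v_t − v_c| = |6.001 − 10.18| = 4.179 km/s.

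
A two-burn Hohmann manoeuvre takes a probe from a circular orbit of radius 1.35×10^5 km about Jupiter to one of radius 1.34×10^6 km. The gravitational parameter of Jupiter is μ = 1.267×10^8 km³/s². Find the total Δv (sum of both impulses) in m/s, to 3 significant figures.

Δv = 16200 m/s

The Hohmann ellipse has a_t = (r₁ + r₂)/2 = 7.375×10^5 km.
At r₁ the circular-orbit speed is v₁ = √(μ/r₁) = 30.635 km/s.
Transfer-orbit speed at r₁ (vis-viva equation): v_p = √[μ(2/r₁ − 1/a_t)] = 41.295 km/s.
First burn Δv₁ = |v_p − v₁| = 10.66 km/s.
Circular speed at r₂: v₂ = √(μ/r₂) = 9.724 km/s.
Transfer-orbit speed at r₂: v_a = √[μ(2/r₂ − 1/a_t)] = 4.160 km/s.
Second burn Δv₂ = |v₂ − v_a| = 5.564 km/s.
Δv = Δv₁ + Δv₂ = 10.66 + 5.564 = 16.22 km/s.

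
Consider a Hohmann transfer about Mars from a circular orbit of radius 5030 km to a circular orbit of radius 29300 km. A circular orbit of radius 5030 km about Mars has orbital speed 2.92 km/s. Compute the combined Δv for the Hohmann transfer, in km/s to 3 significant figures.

From the circular-orbit relation v² = μ/r at r = 5030 km: μ = v²r = (2.92)² × 5030 = 42887.8 km³/s².
Semi-major axis of the transfer orbit: a_t = (5030 + 29300)/2 = 17165 km.
Circular speed at r₁: v₁ = √(μ/r₁) = √(42887.8/5030) = 2.920 km/s.
Transfer-orbit speed at r₁ (v² = μ(2/r − 1/a)): v_p = √[μ(2/r₁ − 1/a_t)] = 3.815 km/s.
First burn Δv₁ = |v_p − v₁| = 0.8950 km/s.
At r₂, v₂ = √(μ/r₂) = 1.20985 km/s.
Transfer-orbit speed at r₂: v_a = √[μ(2/r₂ − 1/a_t)] = 0.654930 km/s.
Second burn Δv₂ = |v₂ − v_a| = 0.5549 km/s.
Δv = Δv₁ + Δv₂ = 0.8950 + 0.5549 = 1.450 km/s.

Δv = 1.45 km/s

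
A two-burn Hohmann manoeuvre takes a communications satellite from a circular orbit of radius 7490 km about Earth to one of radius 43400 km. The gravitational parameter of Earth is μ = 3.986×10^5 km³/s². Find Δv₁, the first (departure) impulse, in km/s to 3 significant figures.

Transfer-ellipse semi-major axis a_t = (r₁ + r₂)/2 = (7490 + 43400)/2 = 25445 km.
On the circular orbit at r = 7490 km, v_c = √(μ/r) = 7.295 km/s.
Vis-viva on the transfer ellipse at r = 7490 km gives v_t = √[μ(2/r − 1/a_t)] = 9.527 km/s.
Δv₁ = |v_t − v_c| = |9.527 − 7.295| = 2.232 km/s.

Δv₁ = 2.23 km/s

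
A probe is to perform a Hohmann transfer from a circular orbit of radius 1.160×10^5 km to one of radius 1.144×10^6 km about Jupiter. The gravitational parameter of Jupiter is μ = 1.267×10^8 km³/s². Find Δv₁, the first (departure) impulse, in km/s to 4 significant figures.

Δv₁ = 11.49 km/s

Semi-major axis of the transfer orbit: a_t = (1.160×10^5 + 1.144×10^6)/2 = 6.300×10^5 km.
Circular speed at r = 1.160×10^5 km: v_c = √(μ/r) = 33.05 km/s.
Transfer-orbit speed at the same r (vis-viva, a = a_t): v_t = √[μ(2/r − 1/a_t)] = 44.54 km/s.
Δv₁ = |v_t − v_c| = |44.54 − 33.05| = 11.49 km/s.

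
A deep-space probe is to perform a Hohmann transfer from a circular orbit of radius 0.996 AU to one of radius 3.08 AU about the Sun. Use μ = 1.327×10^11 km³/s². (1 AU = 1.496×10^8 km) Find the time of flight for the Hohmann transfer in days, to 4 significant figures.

t = 531.4 days

In km: r₁ = 0.996 × 1.496×10^8 = 1.490016×10^8 km; r₂ = 3.08 × 1.496×10^8 = 4.60768×10^8 km.
Transfer-ellipse semi-major axis a_t = (r₁ + r₂)/2 = (1.490016×10^8 + 4.60768×10^8)/2 = 3.048848×10^8 km.
By Kepler's third law the transfer-orbit period is T = 2π√(a_t³/μ), so t = T/2 = 4.591×10^7 s.
Converting: 4.591×10^7 s ÷ 86400 s/day = 531.4 days.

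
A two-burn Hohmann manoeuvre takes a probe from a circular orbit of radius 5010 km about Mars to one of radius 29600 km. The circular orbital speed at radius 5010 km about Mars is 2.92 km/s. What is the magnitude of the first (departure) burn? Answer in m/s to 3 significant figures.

From the circular-orbit relation v² = μ/r at r = 5010 km: μ = v²r = (2.92)² × 5010 = 42717.3 km³/s².
Transfer-ellipse semi-major axis a_t = (r₁ + r₂)/2 = (5010 + 29600)/2 = 17305 km.
Circular speed at r = 5010 km: v_c = √(μ/r) = 2.9200 km/s.
Vis-viva on the transfer ellipse at r = 5010 km gives v_t = √[μ(2/r − 1/a_t)] = 3.8189 km/s.
Δv₁ = |v_t − v_c| = |3.8189 − 2.9200| = 0.8989 km/s.

Δv₁ = 899 m/s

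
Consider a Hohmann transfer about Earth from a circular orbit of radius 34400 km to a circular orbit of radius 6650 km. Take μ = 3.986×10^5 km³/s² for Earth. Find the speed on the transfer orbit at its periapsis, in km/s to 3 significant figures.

Semi-major axis of the transfer orbit: a_t = (34400 + 6650)/2 = 20525 km.
The periapsis of the transfer ellipse is at r = 6650 km.
From the vis-viva equation, v = √[μ(2/r − 1/a_t)] = 10.02 km/s.

v = 10.0 km/s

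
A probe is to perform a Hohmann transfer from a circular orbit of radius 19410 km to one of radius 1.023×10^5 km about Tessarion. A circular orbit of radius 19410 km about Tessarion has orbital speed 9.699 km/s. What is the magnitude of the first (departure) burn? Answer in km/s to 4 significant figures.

From the circular-orbit relation v² = μ/r at r = 19410 km: μ = v²r = (9.699)² × 19410 = 1.82591×10^6 km³/s².
Transfer-ellipse semi-major axis a_t = (r₁ + r₂)/2 = (19410 + 1.023×10^5)/2 = 60855 km.
On the circular orbit at r = 19410 km, v_c = √(μ/r) = 9.6990 km/s.
Vis-viva on the transfer ellipse at r = 19410 km gives v_t = √[μ(2/r − 1/a_t)] = 12.575 km/s.
Δv₁ = |v_t − v_c| = |12.575 − 9.6990| = 2.876 km/s.

Δv₁ = 2.876 km/s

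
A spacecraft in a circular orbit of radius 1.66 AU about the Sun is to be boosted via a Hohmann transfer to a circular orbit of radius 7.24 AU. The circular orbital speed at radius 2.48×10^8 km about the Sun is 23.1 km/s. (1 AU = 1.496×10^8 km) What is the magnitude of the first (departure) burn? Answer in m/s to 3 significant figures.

Δv₁ = 6360 m/s

From the circular-orbit relation v² = μ/r at r = 2.48×10^8 km: μ = v²r = (23.1)² × 2.48×10^8 = 1.32335×10^11 km³/s².
In km: r₁ = 1.66 × 1.496×10^8 = 2.48336×10^8 km; r₂ = 7.24 × 1.496×10^8 = 1.083104×10^9 km.
Transfer-ellipse semi-major axis a_t = (r₁ + r₂)/2 = (2.48336×10^8 + 1.083104×10^9)/2 = 6.6572×10^8 km.
On the circular orbit at r = 2.48336×10^8 km, v_c = √(μ/r) = 23.08 km/s.
Vis-viva on the transfer ellipse at r = 2.48336×10^8 km gives v_t = √[μ(2/r − 1/a_t)] = 29.44 km/s.
Δv₁ = |v_t − v_c| = |29.44 − 23.08| = 6.360 km/s.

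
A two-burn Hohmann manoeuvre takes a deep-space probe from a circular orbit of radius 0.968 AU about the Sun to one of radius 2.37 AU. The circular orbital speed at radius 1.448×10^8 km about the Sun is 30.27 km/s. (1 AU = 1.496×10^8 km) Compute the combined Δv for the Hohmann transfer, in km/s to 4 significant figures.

Δv = 10.41 km/s

From the circular-orbit relation v² = μ/r at r = 1.448×10^8 km: μ = v²r = (30.27)² × 1.448×10^8 = 1.32676×10^11 km³/s².
In km: r₁ = 0.968 × 1.496×10^8 = 1.448128×10^8 km; r₂ = 2.37 × 1.496×10^8 = 3.54552×10^8 km.
Transfer-ellipse semi-major axis a_t = (r₁ + r₂)/2 = (1.448128×10^8 + 3.54552×10^8)/2 = 2.496824×10^8 km.
At r₁ the circular-orbit speed is v₁ = √(μ/r₁) = 30.2687 km/s.
Transfer-orbit speed at r₁ (vis-viva equation): v_p = √[μ(2/r₁ − 1/a_t)] = 36.0694 km/s.
First burn Δv₁ = |v_p − v₁| = 5.801 km/s.
At r₂, v₂ = √(μ/r₂) = 19.344 km/s.
Transfer-orbit speed at r₂: v_a = √[μ(2/r₂ − 1/a_t)] = 14.732 km/s.
Second burn Δv₂ = |v₂ − v_a| = 4.612 km/s.
Δv = Δv₁ + Δv₂ = 5.801 + 4.612 = 10.41 km/s.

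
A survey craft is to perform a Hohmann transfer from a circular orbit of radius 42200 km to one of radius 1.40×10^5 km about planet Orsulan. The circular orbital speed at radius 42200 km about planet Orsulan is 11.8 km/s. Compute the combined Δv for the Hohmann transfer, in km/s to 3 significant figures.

From the circular-orbit relation v² = μ/r at r = 42200 km: μ = v²r = (11.8)² × 42200 = 5.87593×10^6 km³/s².
Transfer-ellipse semi-major axis a_t = (r₁ + r₂)/2 = (42200 + 1.400×10^5)/2 = 91100 km.
At r₁ the circular-orbit speed is v₁ = √(μ/r₁) = 11.800 km/s.
Transfer-orbit speed at r₁ (v² = μ(2/r − 1/a)): v_p = √[μ(2/r₁ − 1/a_t)] = 14.628 km/s.
First burn Δv₁ = |v_p − v₁| = 2.828 km/s.
At r₂, v₂ = √(μ/r₂) = 6.478 km/s.
Transfer-orbit speed at r₂: v_a = √[μ(2/r₂ − 1/a_t)] = 4.409 km/s.
Second burn Δv₂ = |v₂ − v_a| = 2.069 km/s.
Δv = Δv₁ + Δv₂ = 2.828 + 2.069 = 4.897 km/s.

Δv = 4.90 km/s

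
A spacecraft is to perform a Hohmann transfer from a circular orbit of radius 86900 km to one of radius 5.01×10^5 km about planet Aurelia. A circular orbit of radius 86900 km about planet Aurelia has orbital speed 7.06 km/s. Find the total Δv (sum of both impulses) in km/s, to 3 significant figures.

From the circular-orbit relation v² = μ/r at r = 86900 km: μ = v²r = (7.06)² × 86900 = 4.33141×10^6 km³/s².
The Hohmann ellipse has a_t = (r₁ + r₂)/2 = 2.9395×10^5 km.
At r₁ the circular-orbit speed is v₁ = √(μ/r₁) = 7.060 km/s.
Transfer-orbit speed at r₁ (vis-viva equation): v_p = √[μ(2/r₁ − 1/a_t)] = 9.217 km/s.
First burn Δv₁ = |v_p − v₁| = 2.157 km/s.
Circular speed at r₂: v₂ = √(μ/r₂) = 2.9403 km/s.
Transfer-orbit speed at r₂: v_a = √[μ(2/r₂ − 1/a_t)] = 1.5987 km/s.
Second burn Δv₂ = |v₂ − v_a| = 1.342 km/s.
Δv = Δv₁ + Δv₂ = 2.157 + 1.342 = 3.499 km/s.

Δv = 3.50 km/s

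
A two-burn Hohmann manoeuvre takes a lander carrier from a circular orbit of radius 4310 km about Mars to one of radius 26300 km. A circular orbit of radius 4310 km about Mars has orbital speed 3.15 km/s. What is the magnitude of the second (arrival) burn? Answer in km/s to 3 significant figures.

Δv₂ = 0.598 km/s

From the circular-orbit relation v² = μ/r at r = 4310 km: μ = v²r = (3.15)² × 4310 = 42766.0 km³/s².
The Hohmann ellipse has a_t = (r₁ + r₂)/2 = 15305 km.
Circular speed at r = 26300 km: v_c = √(μ/r) = 1.2752 km/s.
Vis-viva on the transfer ellipse at r = 26300 km gives v_t = √[μ(2/r − 1/a_t)] = 0.67670 km/s.
Δv₂ = |v_t − v_c| = |0.67670 − 1.2752| = 0.5985 km/s.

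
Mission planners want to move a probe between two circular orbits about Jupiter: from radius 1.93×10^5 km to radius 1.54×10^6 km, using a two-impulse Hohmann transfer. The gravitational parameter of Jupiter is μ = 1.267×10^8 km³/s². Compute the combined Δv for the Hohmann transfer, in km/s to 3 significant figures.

Δv = 13.3 km/s

Transfer-ellipse semi-major axis a_t = (r₁ + r₂)/2 = (1.930×10^5 + 1.540×10^6)/2 = 8.665×10^5 km.
Circular speed at r₁: v₁ = √(μ/r₁) = √(1.267×10^8/1.930×10^5) = 25.6218 km/s.
On the transfer ellipse at r₁, vis-viva equation gives v_p = √[μ(2/r₁ − 1/a_t)] = 34.1575 km/s.
First burn Δv₁ = |v_p − v₁| = 8.536 km/s.
At r₂, v₂ = √(μ/r₂) = 9.0704 km/s.
Transfer-orbit speed at r₂: v_a = √[μ(2/r₂ − 1/a_t)] = 4.2808 km/s.
Second burn Δv₂ = |v₂ − v_a| = 4.790 km/s.
Δv = Δv₁ + Δv₂ = 8.536 + 4.790 = 13.33 km/s.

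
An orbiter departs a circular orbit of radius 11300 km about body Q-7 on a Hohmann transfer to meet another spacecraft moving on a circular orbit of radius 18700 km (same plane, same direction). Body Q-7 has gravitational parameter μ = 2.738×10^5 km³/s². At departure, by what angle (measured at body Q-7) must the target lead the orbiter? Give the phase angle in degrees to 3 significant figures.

φ = 50.7°

Transfer-ellipse semi-major axis a_t = (r₁ + r₂)/2 = (11300 + 18700)/2 = 15000 km.
The half-period of the transfer ellipse is t = π√(a_t³/μ) = 11030 s.
Target angular speed ω₂ = √(μ/r₂³) = 2.046×10^-4 rad/s.
Angle swept by the target during transfer: ω₂·t = 2.257 rad = 129.3°.
Arrival is 180° from departure on the ellipse, so φ = 180° − 129.3° = 50.7°.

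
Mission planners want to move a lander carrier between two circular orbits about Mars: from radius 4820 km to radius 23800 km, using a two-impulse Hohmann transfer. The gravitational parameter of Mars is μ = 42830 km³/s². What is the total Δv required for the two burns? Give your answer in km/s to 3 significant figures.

Δv = 1.43 km/s

Semi-major axis of the transfer orbit: a_t = (4820 + 23800)/2 = 14310 km.
Circular speed at r₁: v₁ = √(μ/r₁) = √(42830/4820) = 2.9809 km/s.
On the transfer ellipse at r₁, vis-viva equation gives v_p = √[μ(2/r₁ − 1/a_t)] = 3.8443 km/s.
First burn Δv₁ = |v_p − v₁| = 0.8634 km/s.
Circular speed at r₂: v₂ = √(μ/r₂) = 1.34148 km/s.
Transfer-orbit speed at r₂: v_a = √[μ(2/r₂ − 1/a_t)] = 0.778555 km/s.
Second burn Δv₂ = |v₂ − v_a| = 0.5629 km/s.
Total Δv = Δv₁ + Δv₂ = 1.426 km/s.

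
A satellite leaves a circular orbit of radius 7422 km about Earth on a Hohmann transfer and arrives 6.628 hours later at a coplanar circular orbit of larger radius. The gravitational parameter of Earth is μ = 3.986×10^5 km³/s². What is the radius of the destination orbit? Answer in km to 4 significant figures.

Transfer time t = 6.628 hours = 23860.8 s, and t = π√(a_t³/μ).
So a_t = (μ t²/π²)^(1/3) = (3.986×10^5 × (23860.8)² / π²)^(1/3) = 28436 km.
Since a_t = (r₁ + r₂)/2, r₂ = 2a_t − r₁ = 2×28436 − 7422 = 49450 km.

r₂ = 49450 km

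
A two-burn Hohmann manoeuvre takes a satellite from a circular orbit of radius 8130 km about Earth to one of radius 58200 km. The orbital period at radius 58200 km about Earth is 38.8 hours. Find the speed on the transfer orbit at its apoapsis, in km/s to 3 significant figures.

From Kepler's third law T² = 4π²r³/μ at r = 58200 km, T = 38.8 hours = 38.8 × 3600 s = 1.3968×10^5 s: μ = 4π²r³/T² = 3.98897×10^5 km³/s².
Semi-major axis of the transfer orbit: a_t = (8130 + 58200)/2 = 33165 km.
At apoapsis, r = 58200 km.
Applying v² = μ(2/r − 1/a_t): v = 1.296 km/s.

v = 1.30 km/s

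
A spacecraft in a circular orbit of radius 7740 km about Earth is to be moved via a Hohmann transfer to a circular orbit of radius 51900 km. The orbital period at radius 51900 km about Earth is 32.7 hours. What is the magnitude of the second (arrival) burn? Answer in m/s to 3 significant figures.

From Kepler's third law T² = 4π²r³/μ at r = 51900 km, T = 32.7 hours = 32.7 × 3600 s = 1.1772×10^5 s: μ = 4π²r³/T² = 3.98255×10^5 km³/s².
The Hohmann ellipse has a_t = (r₁ + r₂)/2 = 29820 km.
Circular speed at r = 51900 km: v_c = √(μ/r) = 2.770 km/s.
Vis-viva on the transfer ellipse at r = 51900 km gives v_t = √[μ(2/r − 1/a_t)] = 1.411 km/s.
Δv₂ = |v_t − v_c| = |1.411 − 2.770| = 1.359 km/s.

Δv₂ = 1360 m/s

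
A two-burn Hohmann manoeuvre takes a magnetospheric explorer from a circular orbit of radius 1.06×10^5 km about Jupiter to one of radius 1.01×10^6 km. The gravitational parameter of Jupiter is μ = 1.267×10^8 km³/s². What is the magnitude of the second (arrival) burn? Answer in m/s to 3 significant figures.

Δv₂ = 6320 m/s

The Hohmann ellipse has a_t = (r₁ + r₂)/2 = 5.580×10^5 km.
On the circular orbit at r = 1.010×10^6 km, v_c = √(μ/r) = 11.2002 km/s.
Vis-viva on the transfer ellipse at r = 1.010×10^6 km gives v_t = √[μ(2/r − 1/a_t)] = 4.88161 km/s.
Δv₂ = |v_t − v_c| = |4.88161 − 11.2002| = 6.319 km/s.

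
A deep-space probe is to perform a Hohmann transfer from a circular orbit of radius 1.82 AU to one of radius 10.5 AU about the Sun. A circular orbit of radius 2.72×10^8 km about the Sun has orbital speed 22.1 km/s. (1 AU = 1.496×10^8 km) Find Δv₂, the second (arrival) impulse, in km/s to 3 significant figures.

Δv₂ = 4.20 km/s

From the circular-orbit relation v² = μ/r at r = 2.72×10^8 km: μ = v²r = (22.1)² × 2.72×10^8 = 1.32848×10^11 km³/s².
In km: r₁ = 1.82 × 1.496×10^8 = 2.72272×10^8 km; r₂ = 10.5 × 1.496×10^8 = 1.5708×10^9 km.
The Hohmann ellipse has a_t = (r₁ + r₂)/2 = 9.21536×10^8 km.
On the circular orbit at r = 1.5708×10^9 km, v_c = √(μ/r) = 9.1964 km/s.
Transfer-orbit speed at the same r (vis-viva, a = a_t): v_t = √[μ(2/r − 1/a_t)] = 4.9988 km/s.
Δv₂ = |v_t − v_c| = |4.9988 − 9.1964| = 4.198 km/s.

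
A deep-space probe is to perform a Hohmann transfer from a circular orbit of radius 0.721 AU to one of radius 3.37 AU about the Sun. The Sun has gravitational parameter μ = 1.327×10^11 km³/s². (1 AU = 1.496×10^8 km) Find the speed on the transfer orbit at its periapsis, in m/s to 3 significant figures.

In km: r₁ = 0.721 × 1.496×10^8 = 1.078616×10^8 km; r₂ = 3.37 × 1.496×10^8 = 5.04152×10^8 km.
The Hohmann ellipse has a_t = (r₁ + r₂)/2 = 3.060068×10^8 km.
At periapsis, r = 1.078616×10^8 km.
From the vis-viva equation, v = √[μ(2/r − 1/a_t)] = 45.02 km/s.

v = 45000 m/s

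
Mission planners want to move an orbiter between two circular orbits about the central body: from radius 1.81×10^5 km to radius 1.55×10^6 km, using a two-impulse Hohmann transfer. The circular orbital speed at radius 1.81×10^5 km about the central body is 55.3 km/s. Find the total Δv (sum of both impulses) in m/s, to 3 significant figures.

Δv = 29000 m/s

From the circular-orbit relation v² = μ/r at r = 1.81×10^5 km: μ = v²r = (55.3)² × 1.81×10^5 = 5.53514×10^8 km³/s².
Semi-major axis of the transfer orbit: a_t = (1.810×10^5 + 1.550×10^6)/2 = 8.655×10^5 km.
Circular speed at r₁: v₁ = √(μ/r₁) = √(5.53514×10^8/1.810×10^5) = 55.30 km/s.
Transfer-orbit speed at r₁ (v² = μ(2/r − 1/a)): v_p = √[μ(2/r₁ − 1/a_t)] = 74.00 km/s.
First burn Δv₁ = |v_p − v₁| = 18.70 km/s.
Circular speed at r₂: v₂ = √(μ/r₂) = 18.90 km/s.
Transfer-orbit speed at r₂: v_a = √[μ(2/r₂ − 1/a_t)] = 8.642 km/s.
Second burn Δv₂ = |v₂ − v_a| = 10.26 km/s.
Δv = Δv₁ + Δv₂ = 18.70 + 10.26 = 28.96 km/s.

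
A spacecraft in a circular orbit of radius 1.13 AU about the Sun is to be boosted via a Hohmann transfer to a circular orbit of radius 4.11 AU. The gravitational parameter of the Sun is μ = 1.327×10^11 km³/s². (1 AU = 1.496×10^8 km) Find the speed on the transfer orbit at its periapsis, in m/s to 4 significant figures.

In km: r₁ = 1.13 × 1.496×10^8 = 1.69048×10^8 km; r₂ = 4.11 × 1.496×10^8 = 6.14856×10^8 km.
Transfer-ellipse semi-major axis a_t = (r₁ + r₂)/2 = (1.69048×10^8 + 6.14856×10^8)/2 = 3.91952×10^8 km.
At periapsis, r = 1.69048×10^8 km.
From the vis-viva equation, v = √[μ(2/r − 1/a_t)] = 35.09 km/s.

v = 35090 m/s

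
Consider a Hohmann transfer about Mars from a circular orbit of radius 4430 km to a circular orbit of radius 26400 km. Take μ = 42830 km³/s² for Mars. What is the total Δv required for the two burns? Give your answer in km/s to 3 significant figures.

Δv = 1.55 km/s

Semi-major axis of the transfer orbit: a_t = (4430 + 26400)/2 = 15415 km.
At r₁ the circular-orbit speed is v₁ = √(μ/r₁) = 3.10937 km/s.
On the transfer ellipse at r₁, vis-viva gives v_p = √[μ(2/r₁ − 1/a_t)] = 4.06914 km/s.
First burn Δv₁ = |v_p − v₁| = 0.9598 km/s.
At r₂, v₂ = √(μ/r₂) = 1.2737 km/s.
Transfer-orbit speed at r₂: v_a = √[μ(2/r₂ − 1/a_t)] = 0.68281 km/s.
Second burn Δv₂ = |v₂ − v_a| = 0.5909 km/s.
Δv = Δv₁ + Δv₂ = 0.9598 + 0.5909 = 1.551 km/s.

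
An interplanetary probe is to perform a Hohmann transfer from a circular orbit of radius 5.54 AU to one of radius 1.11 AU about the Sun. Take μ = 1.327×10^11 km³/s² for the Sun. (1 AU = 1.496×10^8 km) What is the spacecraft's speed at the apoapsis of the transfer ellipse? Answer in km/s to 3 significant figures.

v = 7.31 km/s

In km: r₁ = 5.54 × 1.496×10^8 = 8.28784×10^8 km; r₂ = 1.11 × 1.496×10^8 = 1.66056×10^8 km.
Semi-major axis of the transfer orbit: a_t = (8.28784×10^8 + 1.66056×10^8)/2 = 4.9742×10^8 km.
The apoapsis of the transfer ellipse is at r = 8.28784×10^8 km.
Applying v² = μ(2/r − 1/a_t): v = 7.311 km/s.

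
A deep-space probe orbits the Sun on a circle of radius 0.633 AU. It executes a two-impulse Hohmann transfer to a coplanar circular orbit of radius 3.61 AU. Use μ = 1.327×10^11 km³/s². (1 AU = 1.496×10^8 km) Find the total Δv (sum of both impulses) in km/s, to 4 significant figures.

In km: r₁ = 0.633 × 1.496×10^8 = 9.46968×10^7 km; r₂ = 3.61 × 1.496×10^8 = 5.40056×10^8 km.
Transfer-ellipse semi-major axis a_t = (r₁ + r₂)/2 = (9.46968×10^7 + 5.40056×10^8)/2 = 3.173764×10^8 km.
Circular speed at r₁: v₁ = √(μ/r₁) = √(1.327×10^11/9.46968×10^7) = 37.43 km/s.
Transfer-orbit speed at r₁ (v² = μ(2/r − 1/a)): v_p = √[μ(2/r₁ − 1/a_t)] = 48.83 km/s.
First burn Δv₁ = |v_p − v₁| = 11.40 km/s.
At r₂, v₂ = √(μ/r₂) = 15.675 km/s.
Transfer-orbit speed at r₂: v_a = √[μ(2/r₂ − 1/a_t)] = 8.5624 km/s.
Second burn Δv₂ = |v₂ − v_a| = 7.113 km/s.
Total Δv = Δv₁ + Δv₂ = 18.51 km/s.

Δv = 18.51 km/s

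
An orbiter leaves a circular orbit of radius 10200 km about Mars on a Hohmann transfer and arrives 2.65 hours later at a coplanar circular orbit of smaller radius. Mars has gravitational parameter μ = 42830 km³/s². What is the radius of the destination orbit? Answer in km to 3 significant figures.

Transfer time t = 2.65 hours = 9540 s, and t = π√(a_t³/μ).
So a_t = (μ t²/π²)^(1/3) = (42830 × (9540)² / π²)^(1/3) = 7336.9 km.
Since a_t = (r₁ + r₂)/2, r₂ = 2a_t − r₁ = 2×7336.9 − 10200 = 4473.8 km.

r₂ = 4470 km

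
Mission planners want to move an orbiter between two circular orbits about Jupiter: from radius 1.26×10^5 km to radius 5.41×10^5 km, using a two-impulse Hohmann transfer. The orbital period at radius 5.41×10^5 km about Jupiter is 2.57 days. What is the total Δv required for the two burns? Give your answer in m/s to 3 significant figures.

Δv = 14600 m/s

From Kepler's third law T² = 4π²r³/μ at r = 5.41×10^5 km, T = 2.57 days = 2.57 × 86400 s = 2.22048×10^5 s: μ = 4π²r³/T² = 1.26782×10^8 km³/s².
Semi-major axis of the transfer orbit: a_t = (1.260×10^5 + 5.410×10^5)/2 = 3.335×10^5 km.
At r₁ the circular-orbit speed is v₁ = √(μ/r₁) = 31.72 km/s.
On the transfer ellipse at r₁, vis-viva equation gives v_p = √[μ(2/r₁ − 1/a_t)] = 40.40 km/s.
First burn Δv₁ = |v_p − v₁| = 8.680 km/s.
At r₂, v₂ = √(μ/r₂) = 15.3084 km/s.
Transfer-orbit speed at r₂: v_a = √[μ(2/r₂ − 1/a_t)] = 9.40952 km/s.
Second burn Δv₂ = |v₂ − v_a| = 5.899 km/s.
Δv = Δv₁ + Δv₂ = 8.680 + 5.899 = 14.58 km/s.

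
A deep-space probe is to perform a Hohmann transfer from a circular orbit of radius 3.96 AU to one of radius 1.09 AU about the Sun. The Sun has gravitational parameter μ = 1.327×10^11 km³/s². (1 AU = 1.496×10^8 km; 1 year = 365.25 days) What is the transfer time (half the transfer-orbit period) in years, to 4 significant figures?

t = 2.006 years

In km: r₁ = 3.96 × 1.496×10^8 = 5.92416×10^8 km; r₂ = 1.09 × 1.496×10^8 = 1.63064×10^8 km.
Transfer-ellipse semi-major axis a_t = (r₁ + r₂)/2 = (5.92416×10^8 + 1.63064×10^8)/2 = 3.7774×10^8 km.
By Kepler's third law the transfer-orbit period is T = 2π√(a_t³/μ), so t = T/2 = 6.331×10^7 s.
Converting: 6.331×10^7 s ÷ 3.15576×10^7 s/year (365.25 × 86400) = 2.006 years.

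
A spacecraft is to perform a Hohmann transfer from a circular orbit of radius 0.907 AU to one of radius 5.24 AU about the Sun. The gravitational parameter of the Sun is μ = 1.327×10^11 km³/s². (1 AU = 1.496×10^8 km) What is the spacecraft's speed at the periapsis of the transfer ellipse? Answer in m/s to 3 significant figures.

In km: r₁ = 0.907 × 1.496×10^8 = 1.356872×10^8 km; r₂ = 5.24 × 1.496×10^8 = 7.83904×10^8 km.
The Hohmann ellipse has a_t = (r₁ + r₂)/2 = 4.597956×10^8 km.
At periapsis, r = 1.356872×10^8 km.
From the vis-viva equation, v = √[μ(2/r − 1/a_t)] = 40.83 km/s.

v = 40800 m/s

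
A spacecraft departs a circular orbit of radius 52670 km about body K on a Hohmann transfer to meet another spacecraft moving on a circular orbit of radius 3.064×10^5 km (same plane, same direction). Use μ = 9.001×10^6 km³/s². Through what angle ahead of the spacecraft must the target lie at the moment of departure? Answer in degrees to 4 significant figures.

Transfer-ellipse semi-major axis a_t = (r₁ + r₂)/2 = (52670 + 3.064×10^5)/2 = 1.79535×10^5 km.
Transfer time t = π√(a_t³/μ) = 79658 s.
The target's mean motion on its circular orbit is ω₂ = √(μ/r₂³) = 1.7689×10^-5 rad/s.
Angle swept by the target during transfer: ω₂·t = 1.4091 rad = 80.74°.
Arrival is 180° from departure on the ellipse, so φ = 180° − 80.74° = 99.26°.

φ = 99.26°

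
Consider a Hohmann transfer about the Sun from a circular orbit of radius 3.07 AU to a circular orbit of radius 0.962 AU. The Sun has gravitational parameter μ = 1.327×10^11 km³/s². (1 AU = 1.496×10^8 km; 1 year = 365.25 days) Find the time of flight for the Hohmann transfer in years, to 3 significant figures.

In km: r₁ = 3.07 × 1.496×10^8 = 4.59272×10^8 km; r₂ = 0.962 × 1.496×10^8 = 1.439152×10^8 km.
Semi-major axis of the transfer orbit: a_t = (4.59272×10^8 + 1.439152×10^8)/2 = 3.015936×10^8 km.
Transfer time t = π√(a_t³/μ) = π√((3.015936×10^8)³ / 1.327×10^11) = 4.517×10^7 s.
Converting: 4.517×10^7 s ÷ 3.15576×10^7 s/year (365.25 × 86400) = 1.43 years.

t = 1.43 years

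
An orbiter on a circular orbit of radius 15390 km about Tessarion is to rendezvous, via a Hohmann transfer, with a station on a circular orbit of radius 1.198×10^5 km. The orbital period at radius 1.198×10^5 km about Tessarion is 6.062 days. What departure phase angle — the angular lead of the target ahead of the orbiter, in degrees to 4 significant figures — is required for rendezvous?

φ = 103.7°

From Kepler's third law T² = 4π²r³/μ at r = 1.198×10^5 km, T = 6.062 days = 6.062 × 86400 s = 5.237568×10^5 s: μ = 4π²r³/T² = 2.47441×10^5 km³/s².
Transfer-ellipse semi-major axis a_t = (r₁ + r₂)/2 = (15390 + 1.198×10^5)/2 = 67595 km.
Transfer time t = π√(a_t³/μ) = 1.10991×10^5 s.
The target's mean motion on its circular orbit is ω₂ = √(μ/r₂³) = 1.19964×10^-5 rad/s.
Angle swept by the target during transfer: ω₂·t = 1.3315 rad = 76.29°.
Arrival is 180° from departure on the ellipse, so φ = 180° − 76.29° = 103.7°.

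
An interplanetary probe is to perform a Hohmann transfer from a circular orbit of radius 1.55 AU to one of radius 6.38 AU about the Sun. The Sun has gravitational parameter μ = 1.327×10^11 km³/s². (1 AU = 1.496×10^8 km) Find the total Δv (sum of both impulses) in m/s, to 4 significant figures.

In km: r₁ = 1.55 × 1.496×10^8 = 2.3188×10^8 km; r₂ = 6.38 × 1.496×10^8 = 9.54448×10^8 km.
The Hohmann ellipse has a_t = (r₁ + r₂)/2 = 5.93164×10^8 km.
Circular speed at r₁: v₁ = √(μ/r₁) = √(1.327×10^11/2.3188×10^8) = 23.922 km/s.
On the transfer ellipse at r₁, vis-viva equation gives v_p = √[μ(2/r₁ − 1/a_t)] = 30.345 km/s.
First burn Δv₁ = |v_p − v₁| = 6.423 km/s.
Circular speed at r₂: v₂ = √(μ/r₂) = 11.791 km/s.
Transfer-orbit speed at r₂: v_a = √[μ(2/r₂ − 1/a_t)] = 7.3723 km/s.
Second burn Δv₂ = |v₂ − v_a| = 4.419 km/s.
Total Δv = Δv₁ + Δv₂ = 10.84 km/s.

Δv = 10840 m/s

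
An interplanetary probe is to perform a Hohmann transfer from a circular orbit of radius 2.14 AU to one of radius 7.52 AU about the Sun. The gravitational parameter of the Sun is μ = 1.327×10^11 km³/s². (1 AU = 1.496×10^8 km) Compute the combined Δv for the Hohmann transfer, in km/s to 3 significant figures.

In km: r₁ = 2.14 × 1.496×10^8 = 3.20144×10^8 km; r₂ = 7.52 × 1.496×10^8 = 1.124992×10^9 km.
Semi-major axis of the transfer orbit: a_t = (3.20144×10^8 + 1.124992×10^9)/2 = 7.22568×10^8 km.
Circular speed at r₁: v₁ = √(μ/r₁) = √(1.327×10^11/3.20144×10^8) = 20.35930 km/s.
Transfer-orbit speed at r₁ (vis-viva equation): v_p = √[μ(2/r₁ − 1/a_t)] = 25.40377 km/s.
First burn Δv₁ = |v_p − v₁| = 5.044 km/s.
Circular speed at r₂: v₂ = √(μ/r₂) = 10.861 km/s.
Transfer-orbit speed at r₂: v_a = √[μ(2/r₂ − 1/a_t)] = 7.2293 km/s.
Second burn Δv₂ = |v₂ − v_a| = 3.632 km/s.
Total Δv = Δv₁ + Δv₂ = 8.676 km/s.

Δv = 8.68 km/s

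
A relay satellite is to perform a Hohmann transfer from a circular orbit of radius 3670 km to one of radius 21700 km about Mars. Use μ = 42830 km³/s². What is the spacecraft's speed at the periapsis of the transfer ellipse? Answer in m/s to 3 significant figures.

The Hohmann ellipse has a_t = (r₁ + r₂)/2 = 12685 km.
At periapsis, r = 3670 km.
Vis-viva: v = √[μ(2/r − 1/a_t)] = √[42830 × (2/3670 − 1/12685)] = 4.468 km/s.

v = 4470 m/s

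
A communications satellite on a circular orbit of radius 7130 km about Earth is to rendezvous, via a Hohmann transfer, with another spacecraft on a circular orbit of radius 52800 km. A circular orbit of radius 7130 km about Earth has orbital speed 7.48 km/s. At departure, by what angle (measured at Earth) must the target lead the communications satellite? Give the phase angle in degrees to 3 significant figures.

From the circular-orbit relation v² = μ/r at r = 7130 km: μ = v²r = (7.48)² × 7130 = 3.98926×10^5 km³/s².
The Hohmann ellipse has a_t = (r₁ + r₂)/2 = 29965 km.
Transfer time t = π√(a_t³/μ) = 25800.3 s.
The target's mean motion on its circular orbit is ω₂ = √(μ/r₂³) = 5.20590×10^-5 rad/s.
Angle swept by the target during transfer: ω₂·t = 1.34314 rad = 76.96°.
The communications satellite traverses 180° on the transfer ellipse, so the target must lead by 180° − 76.96° = 103°.

φ = 103°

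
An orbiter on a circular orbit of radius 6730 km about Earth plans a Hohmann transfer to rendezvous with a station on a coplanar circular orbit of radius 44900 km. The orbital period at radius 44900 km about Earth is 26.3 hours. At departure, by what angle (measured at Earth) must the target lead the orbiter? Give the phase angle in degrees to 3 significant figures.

φ = 102°

From Kepler's third law T² = 4π²r³/μ at r = 44900 km, T = 26.3 hours = 26.3 × 3600 s = 94680 s: μ = 4π²r³/T² = 3.98641×10^5 km³/s².
Transfer-ellipse semi-major axis a_t = (r₁ + r₂)/2 = (6730 + 44900)/2 = 25815 km.
The half-period of the transfer ellipse is t = π√(a_t³/μ) = 20638 s.
The target's mean motion on its circular orbit is ω₂ = √(μ/r₂³) = 6.6362×10^-5 rad/s.
Angle swept by the target during transfer: ω₂·t = 1.3696 rad = 78.47°.
The orbiter traverses 180° on the transfer ellipse, so the target must lead by 180° − 78.47° = 102°.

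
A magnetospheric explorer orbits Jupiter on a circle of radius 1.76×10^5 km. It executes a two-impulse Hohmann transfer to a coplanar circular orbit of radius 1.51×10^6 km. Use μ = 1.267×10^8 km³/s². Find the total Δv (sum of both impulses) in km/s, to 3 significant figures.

Δv = 14.1 km/s

The Hohmann ellipse has a_t = (r₁ + r₂)/2 = 8.430×10^5 km.
At r₁ the circular-orbit speed is v₁ = √(μ/r₁) = 26.8307 km/s.
Transfer-orbit speed at r₁ (vis-viva): v_p = √[μ(2/r₁ − 1/a_t)] = 35.9093 km/s.
First burn Δv₁ = |v_p − v₁| = 9.079 km/s.
At r₂, v₂ = √(μ/r₂) = 9.160 km/s.
Transfer-orbit speed at r₂: v_a = √[μ(2/r₂ − 1/a_t)] = 4.185 km/s.
Second burn Δv₂ = |v₂ − v_a| = 4.975 km/s.
Total Δv = Δv₁ + Δv₂ = 14.05 km/s.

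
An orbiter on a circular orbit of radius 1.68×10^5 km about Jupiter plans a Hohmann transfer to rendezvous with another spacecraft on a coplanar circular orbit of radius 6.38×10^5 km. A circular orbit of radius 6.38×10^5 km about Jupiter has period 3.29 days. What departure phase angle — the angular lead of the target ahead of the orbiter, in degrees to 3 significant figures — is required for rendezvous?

φ = 89.6°

From Kepler's third law T² = 4π²r³/μ at r = 6.38×10^5 km, T = 3.29 days = 3.29 × 86400 s = 2.84256×10^5 s: μ = 4π²r³/T² = 1.26883×10^8 km³/s².
The Hohmann ellipse has a_t = (r₁ + r₂)/2 = 4.030×10^5 km.
Transfer time t = π√(a_t³/μ) = 71350 s.
Target angular speed ω₂ = √(μ/r₂³) = 2.210×10^-5 rad/s.
Angle swept by the target during transfer: ω₂·t = 1.577 rad = 90.36°.
The orbiter traverses 180° on the transfer ellipse, so the target must lead by 180° − 90.36° = 89.6°.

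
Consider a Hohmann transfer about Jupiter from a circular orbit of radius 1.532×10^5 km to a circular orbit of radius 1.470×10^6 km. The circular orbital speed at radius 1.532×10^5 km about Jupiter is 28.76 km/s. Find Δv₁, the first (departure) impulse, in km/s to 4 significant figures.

Δv₁ = 9.946 km/s

From the circular-orbit relation v² = μ/r at r = 1.532×10^5 km: μ = v²r = (28.76)² × 1.532×10^5 = 1.26717×10^8 km³/s².
The Hohmann ellipse has a_t = (r₁ + r₂)/2 = 8.116×10^5 km.
Circular speed at r = 1.532×10^5 km: v_c = √(μ/r) = 28.760 km/s.
Vis-viva on the transfer ellipse at r = 1.532×10^5 km gives v_t = √[μ(2/r − 1/a_t)] = 38.706 km/s.
Δv₁ = |v_t − v_c| = |38.706 − 28.760| = 9.946 km/s.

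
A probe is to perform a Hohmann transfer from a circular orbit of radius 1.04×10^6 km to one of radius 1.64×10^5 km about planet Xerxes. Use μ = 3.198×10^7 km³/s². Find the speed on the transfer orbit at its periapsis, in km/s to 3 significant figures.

v = 18.4 km/s

Transfer-ellipse semi-major axis a_t = (r₁ + r₂)/2 = (1.040×10^6 + 1.640×10^5)/2 = 6.020×10^5 km.
The periapsis of the transfer ellipse is at r = 1.640×10^5 km.
From the vis-viva equation, v = √[μ(2/r − 1/a_t)] = 18.35 km/s.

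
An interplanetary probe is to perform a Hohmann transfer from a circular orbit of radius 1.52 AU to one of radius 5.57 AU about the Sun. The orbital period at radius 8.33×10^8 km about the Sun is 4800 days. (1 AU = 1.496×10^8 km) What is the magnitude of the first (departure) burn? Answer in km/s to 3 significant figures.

Δv₁ = 6.12 km/s

From Kepler's third law T² = 4π²r³/μ at r = 8.33×10^8 km, T = 4800 days = 4800 × 86400 s = 4.1472×10^8 s: μ = 4π²r³/T² = 1.32674×10^11 km³/s².
In km: r₁ = 1.52 × 1.496×10^8 = 2.27392×10^8 km; r₂ = 5.57 × 1.496×10^8 = 8.33272×10^8 km.
Transfer-ellipse semi-major axis a_t = (r₁ + r₂)/2 = (2.27392×10^8 + 8.33272×10^8)/2 = 5.30332×10^8 km.
On the circular orbit at r = 2.27392×10^8 km, v_c = √(μ/r) = 24.155 km/s.
Transfer-orbit speed at the same r (vis-viva, a = a_t): v_t = √[μ(2/r − 1/a_t)] = 30.278 km/s.
Δv₁ = |v_t − v_c| = |30.278 − 24.155| = 6.123 km/s.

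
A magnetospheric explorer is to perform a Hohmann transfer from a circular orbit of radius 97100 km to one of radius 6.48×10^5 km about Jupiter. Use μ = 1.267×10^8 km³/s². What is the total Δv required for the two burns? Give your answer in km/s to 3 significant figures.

Δv = 18.4 km/s

The Hohmann ellipse has a_t = (r₁ + r₂)/2 = 3.7255×10^5 km.
Circular speed at r₁: v₁ = √(μ/r₁) = √(1.267×10^8/97100) = 36.12 km/s.
Transfer-orbit speed at r₁ (vis-viva): v_p = √[μ(2/r₁ − 1/a_t)] = 47.64 km/s.
First burn Δv₁ = |v_p − v₁| = 11.52 km/s.
At r₂, v₂ = √(μ/r₂) = 13.983 km/s.
Transfer-orbit speed at r₂: v_a = √[μ(2/r₂ − 1/a_t)] = 7.1387 km/s.
Second burn Δv₂ = |v₂ − v_a| = 6.844 km/s.
Total Δv = Δv₁ + Δv₂ = 18.36 km/s.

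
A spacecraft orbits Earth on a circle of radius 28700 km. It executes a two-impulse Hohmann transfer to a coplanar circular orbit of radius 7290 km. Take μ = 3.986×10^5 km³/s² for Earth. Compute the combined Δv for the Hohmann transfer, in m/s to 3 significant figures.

Δv = 3300 m/s

The Hohmann ellipse has a_t = (r₁ + r₂)/2 = 17995 km.
At r₁ the circular-orbit speed is v₁ = √(μ/r₁) = 3.727 km/s.
Transfer-orbit speed at r₁ (vis-viva): v_a = √[μ(2/r₁ − 1/a_t)] = 2.372 km/s.
First burn Δv₁ = |v_a − v₁| = 1.355 km/s.
At r₂, v₂ = √(μ/r₂) = 7.394 km/s.
Transfer-orbit speed at r₂: v_p = √[μ(2/r₂ − 1/a_t)] = 9.338 km/s.
Second burn Δv₂ = |v₂ − v_p| = 1.944 km/s.
Δv = Δv₁ + Δv₂ = 1.355 + 1.944 = 3.299 km/s.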